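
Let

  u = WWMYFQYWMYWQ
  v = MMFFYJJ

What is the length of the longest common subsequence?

One common subsequence of length 3: M at u[3]=v[2] → F at u[5]=v[4] → Y at u[7]=v[5]. dp[12][7] = 3 confirms this is the maximum.

3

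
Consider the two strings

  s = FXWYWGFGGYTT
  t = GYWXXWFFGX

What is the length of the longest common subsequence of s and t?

Let dp[i][j] be the LCS length of the first i characters of s and the first j characters of t. dp[i][j] = dp[i-1][j-1]+1 when the i-th and j-th characters match, else max(dp[i-1][j], dp[i][j-1]).
    ·  G  Y  W  X  X  W  F  F  G  X
 ·  0  0  0  0  0  0  0  0  0  0  0
 F  0  0  0  0  0  0  0  1  1  1  1
 X  0  0  0  0  1  1  1  1  1  1  2
 W  0  0  0  1  1  1  2  2  2  2  2
 Y  0  0  1  1  1  1  2  2  2  2  2
 W  0  0  1  2  2  2  2  2  2  2  2
 G  0  1  1  2  2  2  2  2  2  3  3
 F  0  1  1  2  2  2  2  3  3  3  3
 G  0  1  1  2  2  2  2  3  3  4  4
 G  0  1  1  2  2  2  2  3  3  4  4
 Y  0  1  2  2  2  2  2  3  3  4  4
 T  0  1  2  2  2  2  2  3  3  4  4
 T  0  1  2  2  2  2  2  3  3  4  4
dp[12][10] = 4. One LCS (by backtracking along matches): XWFG.

4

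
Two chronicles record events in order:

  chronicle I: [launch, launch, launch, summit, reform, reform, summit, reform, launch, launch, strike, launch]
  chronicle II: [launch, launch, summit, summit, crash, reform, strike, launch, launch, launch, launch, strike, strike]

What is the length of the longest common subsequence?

8

Taking launch (chronicle I #2, chronicle II #1) → launch (chronicle I #3, chronicle II #2) → summit (chronicle I #4, chronicle II #3) → summit (chronicle I #7, chronicle II #4) → reform (chronicle I #8, chronicle II #6) → launch (chronicle I #9, chronicle II #10) → launch (chronicle I #10, chronicle II #11) → strike (chronicle I #11, chronicle II #13) gives a common subsequence of length 8. dp[12][13] = 8 confirms this is the maximum.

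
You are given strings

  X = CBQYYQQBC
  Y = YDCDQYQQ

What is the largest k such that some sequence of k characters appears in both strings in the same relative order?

5

Let dp[i][j] be the LCS length of the first i characters of X and the first j characters of Y. dp[i][j] = dp[i-1][j-1]+1 when the i-th and j-th characters match, else max(dp[i-1][j], dp[i][j-1]).
    ·  Y  D  C  D  Q  Y  Q  Q
 ·  0  0  0  0  0  0  0  0  0
 C  0  0  0  1  1  1  1  1  1
 B  0  0  0  1  1  1  1  1  1
 Q  0  0  0  1  1  2  2  2  2
 Y  0  1  1  1  1  2  3  3  3
 Y  0  1  1  1  1  2  3  3  3
 Q  0  1  1  1  1  2  3  4  4
 Q  0  1  1  1  1  2  3  4  5
 B  0  1  1  1  1  2  3  4  5
 C  0  1  1  2  2  2  3  4  5
dp[9][8] = 5. One LCS (by backtracking along matches): CQYQQ.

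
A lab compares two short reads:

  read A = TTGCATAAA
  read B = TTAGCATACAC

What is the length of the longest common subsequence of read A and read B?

Pick T (read A #1, read B #1); then T (read A #2, read B #2); then G (read A #3, read B #4); then C (read A #4, read B #5); then A (read A #5, read B #6); then T (read A #6, read B #7); then A (read A #7, read B #8); then A (read A #8, read B #10); all 8 bases appear in both, in order. The LCS DP gives dp[9][11] = 8, so this is optimal.

8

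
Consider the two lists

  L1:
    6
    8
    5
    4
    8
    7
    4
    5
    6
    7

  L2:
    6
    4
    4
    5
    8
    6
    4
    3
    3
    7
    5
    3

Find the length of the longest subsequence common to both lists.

Match 6 (L1 #1, L2 #1), 4 (L1 #4, L2 #2), 4 (L1 #7, L2 #3), 5 (L1 #8, L2 #4), 6 (L1 #9, L2 #6), 7 (L1 #10, L2 #10) — 6 values in the same relative order in both. dp[10][12] = 6 confirms this is the maximum.

6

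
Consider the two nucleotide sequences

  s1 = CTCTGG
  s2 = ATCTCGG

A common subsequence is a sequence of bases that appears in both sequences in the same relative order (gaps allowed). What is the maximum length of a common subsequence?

Pick C at s1[1]=s2[3] → T at s1[2]=s2[4] → C at s1[3]=s2[5] → G at s1[5]=s2[6] → G at s1[6]=s2[7]; all 5 bases appear in both, in order, and the DP table's final entry dp[6][7] is also 5, so no common subsequence is longer.

5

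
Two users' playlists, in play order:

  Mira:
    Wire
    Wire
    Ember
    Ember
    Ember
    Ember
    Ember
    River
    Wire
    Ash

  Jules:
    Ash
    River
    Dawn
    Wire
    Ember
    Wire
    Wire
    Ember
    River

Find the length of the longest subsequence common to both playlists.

Taking Wire [1,6]; then Wire [2,7]; then Ember [7,8]; then River [8,9] gives a common subsequence of length 4. dp[10][9] = 4 confirms this is the maximum.

4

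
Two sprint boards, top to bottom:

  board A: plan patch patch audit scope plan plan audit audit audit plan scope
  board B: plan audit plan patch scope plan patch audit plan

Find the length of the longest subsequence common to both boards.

6

Pick plan [1,3]; then patch [3,4]; then scope [5,5]; then plan [6,6]; then audit [10,8]; then plan [11,9]; all 6 tasks appear in both, in order. Since dp[12][9] = 6, nothing longer is possible.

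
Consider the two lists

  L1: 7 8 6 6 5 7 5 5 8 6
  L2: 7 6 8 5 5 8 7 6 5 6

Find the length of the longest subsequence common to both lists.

6

One common subsequence of length 6: 7 at L1[1]=L2[1], then 8 at L1[2]=L2[3], then 5 at L1[5]=L2[5], then 7 at L1[6]=L2[7], then 5 at L1[8]=L2[9], then 6 at L1[10]=L2[10]. The LCS DP gives dp[10][10] = 6, so this is optimal.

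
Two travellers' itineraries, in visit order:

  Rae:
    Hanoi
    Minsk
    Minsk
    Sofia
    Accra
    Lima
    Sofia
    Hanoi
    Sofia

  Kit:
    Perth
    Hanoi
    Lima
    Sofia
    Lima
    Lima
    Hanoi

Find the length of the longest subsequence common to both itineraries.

4

One common subsequence of length 4: Hanoi at Rae[1]=Kit[2], then Sofia at Rae[4]=Kit[4], then Lima at Rae[6]=Kit[6], then Hanoi at Rae[8]=Kit[7]. dp[9][7] = 4 confirms this is the maximum.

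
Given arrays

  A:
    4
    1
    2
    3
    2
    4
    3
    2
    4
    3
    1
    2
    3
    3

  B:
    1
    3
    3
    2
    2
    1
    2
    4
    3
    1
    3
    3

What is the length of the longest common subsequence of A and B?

One common subsequence of length 9: 1 at A[2]=B[1], then 2 at A[3]=B[4], then 2 at A[5]=B[5], then 2 at A[8]=B[7], then 4 at A[9]=B[8], then 3 at A[10]=B[9], then 1 at A[11]=B[10], then 3 at A[13]=B[11], then 3 at A[14]=B[12]. The LCS DP gives dp[14][12] = 9, so this is optimal.

9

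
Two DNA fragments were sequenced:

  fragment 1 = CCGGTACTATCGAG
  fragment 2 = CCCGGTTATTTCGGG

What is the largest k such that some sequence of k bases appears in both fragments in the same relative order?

Pick C at fragment 1[1]=fragment 2[2], then C at fragment 1[2]=fragment 2[3], then G at fragment 1[3]=fragment 2[4], then G at fragment 1[4]=fragment 2[5], then T at fragment 1[5]=fragment 2[7], then A at fragment 1[6]=fragment 2[8], then T at fragment 1[8]=fragment 2[10], then T at fragment 1[10]=fragment 2[11], then C at fragment 1[11]=fragment 2[12], then G at fragment 1[12]=fragment 2[14], then G at fragment 1[14]=fragment 2[15]; all 11 bases appear in both, in order. dp[14][15] = 11 confirms this is the maximum.

11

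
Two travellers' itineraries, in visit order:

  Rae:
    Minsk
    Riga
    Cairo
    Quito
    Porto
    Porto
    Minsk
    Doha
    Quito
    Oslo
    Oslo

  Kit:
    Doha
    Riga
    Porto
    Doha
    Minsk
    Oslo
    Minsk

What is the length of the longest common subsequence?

4

Pick Riga at Rae[2]=Kit[2], then Porto at Rae[5]=Kit[3], then Minsk at Rae[7]=Kit[5], then Oslo at Rae[10]=Kit[6]; all 4 stops appear in both, in order, and the DP table's final entry dp[11][7] is also 4, so no common subsequence is longer.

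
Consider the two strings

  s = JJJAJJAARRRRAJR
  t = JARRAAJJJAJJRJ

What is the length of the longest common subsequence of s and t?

8

One common subsequence of length 8: J [1,7], then J [2,8], then J [3,9], then A [4,10], then J [5,11], then J [6,12], then R [12,13], then J [14,14]. The LCS DP gives dp[15][14] = 8, so this is optimal.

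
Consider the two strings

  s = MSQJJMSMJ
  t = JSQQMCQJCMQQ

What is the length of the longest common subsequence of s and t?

Match M (s #1, t #5); then Q (s #3, t #7); then J (s #4, t #8); then M (s #6, t #10) — 4 characters in the same relative order in both. Since dp[9][12] = 4, nothing longer is possible.

4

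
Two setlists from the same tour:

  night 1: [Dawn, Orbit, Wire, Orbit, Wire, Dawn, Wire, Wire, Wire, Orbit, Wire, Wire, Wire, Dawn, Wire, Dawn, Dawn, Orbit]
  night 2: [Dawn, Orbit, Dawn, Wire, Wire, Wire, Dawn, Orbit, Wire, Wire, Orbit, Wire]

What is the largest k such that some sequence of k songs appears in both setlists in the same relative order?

Pick Dawn (night 1 #1, night 2 #1), Orbit (night 1 #4, night 2 #2), Dawn (night 1 #6, night 2 #3), Wire (night 1 #7, night 2 #4), Wire (night 1 #8, night 2 #5), Wire (night 1 #9, night 2 #6), Orbit (night 1 #10, night 2 #8), Wire (night 1 #11, night 2 #9), Wire (night 1 #12, night 2 #10), Wire (night 1 #15, night 2 #12); all 10 songs appear in both, in order. dp[18][12] = 10 confirms this is the maximum.

10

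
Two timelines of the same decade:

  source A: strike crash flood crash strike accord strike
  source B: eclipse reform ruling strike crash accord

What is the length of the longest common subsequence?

One common subsequence of length 3: strike (source A #1, source B #4) → crash (source A #4, source B #5) → accord (source A #6, source B #6). Since dp[7][6] = 3, nothing longer is possible.

3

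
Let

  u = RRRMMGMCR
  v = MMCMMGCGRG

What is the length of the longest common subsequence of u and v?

Match M at u[4]=v[4]; then M at u[5]=v[5]; then G at u[6]=v[6]; then C at u[8]=v[7]; then R at u[9]=v[9] — 5 characters in the same relative order in both. Since dp[9][10] = 5, nothing longer is possible.

5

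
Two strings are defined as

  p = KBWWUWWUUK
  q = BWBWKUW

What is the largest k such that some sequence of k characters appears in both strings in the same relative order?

Let dp[i][j] be the LCS length of the first i characters of p and the first j characters of q. dp[i][j] = dp[i-1][j-1]+1 when the i-th and j-th characters match, else max(dp[i-1][j], dp[i][j-1]).
    ·  B  W  B  W  K  U  W
 ·  0  0  0  0  0  0  0  0
 K  0  0  0  0  0  1  1  1
 B  0  1  1  1  1  1  1  1
 W  0  1  2  2  2  2  2  2
 W  0  1  2  2  3  3  3  3
 U  0  1  2  2  3  3  4  4
 W  0  1  2  2  3  3  4  5
 W  0  1  2  2  3  3  4  5
 U  0  1  2  2  3  3  4  5
 U  0  1  2  2  3  3  4  5
 K  0  1  2  2  3  4  4  5
dp[10][7] = 5. One LCS (by backtracking along matches): BWWUW.

5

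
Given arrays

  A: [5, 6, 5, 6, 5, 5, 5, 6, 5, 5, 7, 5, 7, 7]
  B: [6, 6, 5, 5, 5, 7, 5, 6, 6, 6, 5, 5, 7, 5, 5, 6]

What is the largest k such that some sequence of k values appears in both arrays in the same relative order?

10

Match 6 (A #2, B #2), 5 (A #3, B #3), 5 (A #5, B #4), 5 (A #6, B #5), 5 (A #7, B #7), 6 (A #8, B #10), 5 (A #9, B #11), 5 (A #10, B #12), 7 (A #11, B #13), 5 (A #12, B #15) — 10 values in the same relative order in both. dp[14][16] = 10 confirms this is the maximum.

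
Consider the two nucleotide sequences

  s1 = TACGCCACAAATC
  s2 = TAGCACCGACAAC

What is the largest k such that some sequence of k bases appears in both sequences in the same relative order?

One common subsequence of length 10: T [1,1] → A [2,2] → C [3,4] → C [5,6] → C [6,7] → A [7,9] → C [8,10] → A [10,11] → A [11,12] → C [13,13]. dp[13][13] = 10 confirms this is the maximum.

10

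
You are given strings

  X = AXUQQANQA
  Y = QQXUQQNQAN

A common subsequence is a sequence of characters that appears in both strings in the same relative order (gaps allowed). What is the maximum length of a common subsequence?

Pick X [2,3]; then U [3,4]; then Q [4,5]; then Q [5,6]; then N [7,7]; then Q [8,8]; then A [9,9]; all 7 characters appear in both, in order. The LCS DP gives dp[9][10] = 7, so this is optimal.

7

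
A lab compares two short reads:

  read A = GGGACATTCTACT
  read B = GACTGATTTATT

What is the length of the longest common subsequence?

Match G at read A[3]=read B[1]; then A at read A[4]=read B[2]; then C at read A[5]=read B[3]; then A at read A[6]=read B[6]; then T at read A[7]=read B[7]; then T at read A[8]=read B[8]; then T at read A[10]=read B[9]; then A at read A[11]=read B[10]; then T at read A[13]=read B[12] — 9 bases in the same relative order in both. Since dp[13][12] = 9, nothing longer is possible.

9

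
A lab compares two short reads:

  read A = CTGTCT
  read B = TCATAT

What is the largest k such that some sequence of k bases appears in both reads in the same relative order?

One common subsequence of length 3: C [1,2] → T [2,4] → T [6,6]. The LCS DP gives dp[6][6] = 3, so this is optimal.

3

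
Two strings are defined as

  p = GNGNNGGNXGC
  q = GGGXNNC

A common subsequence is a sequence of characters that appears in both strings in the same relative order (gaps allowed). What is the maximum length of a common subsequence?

Let dp[i][j] be the LCS length of the first i characters of p and the first j characters of q. dp[i][j] = dp[i-1][j-1]+1 when the i-th and j-th characters match, else max(dp[i-1][j], dp[i][j-1]).
    ·  G  G  G  X  N  N  C
 ·  0  0  0  0  0  0  0  0
 G  0  1  1  1  1  1  1  1
 N  0  1  1  1  1  2  2  2
 G  0  1  2  2  2  2  2  2
 N  0  1  2  2  2  3  3  3
 N  0  1  2  2  2  3  4  4
 G  0  1  2  3  3  3  4  4
 G  0  1  2  3  3  3  4  4
 N  0  1  2  3  3  4  4  4
 X  0  1  2  3  4  4  4  4
 G  0  1  2  3  4  4  4  4
 C  0  1  2  3  4  4  4  5
dp[11][7] = 5. One LCS (by backtracking along matches): GGNNC.

5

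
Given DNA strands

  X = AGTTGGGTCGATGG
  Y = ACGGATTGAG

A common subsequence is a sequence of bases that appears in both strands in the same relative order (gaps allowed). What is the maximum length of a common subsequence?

Pick A (X #1, Y #1), then G (X #2, Y #4), then T (X #4, Y #6), then T (X #8, Y #7), then G (X #10, Y #8), then A (X #11, Y #9), then G (X #14, Y #10); all 7 bases appear in both, in order. dp[14][10] = 7 confirms this is the maximum.

7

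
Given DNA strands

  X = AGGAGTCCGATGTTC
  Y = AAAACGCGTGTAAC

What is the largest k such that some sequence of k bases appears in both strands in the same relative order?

Taking A [1,3]; then A [4,4]; then G [5,6]; then C [8,7]; then G [9,8]; then T [11,9]; then G [12,10]; then T [13,11]; then C [15,14] gives a common subsequence of length 9. The LCS DP gives dp[15][14] = 9, so this is optimal.

9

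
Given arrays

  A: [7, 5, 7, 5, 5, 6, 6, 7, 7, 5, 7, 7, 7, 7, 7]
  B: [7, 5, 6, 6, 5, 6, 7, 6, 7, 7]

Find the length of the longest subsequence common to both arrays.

Taking 7 [3,1], then 5 [5,2], then 6 [6,3], then 6 [7,4], then 5 [10,5], then 7 [11,7], then 7 [14,9], then 7 [15,10] gives a common subsequence of length 8. The LCS DP gives dp[15][10] = 8, so this is optimal.

8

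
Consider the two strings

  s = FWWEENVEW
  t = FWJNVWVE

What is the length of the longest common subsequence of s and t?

5

Let dp[i][j] be the LCS length of the first i characters of s and the first j characters of t. dp[i][j] = dp[i-1][j-1]+1 when the i-th and j-th characters match, else max(dp[i-1][j], dp[i][j-1]).
    ·  F  W  J  N  V  W  V  E
 ·  0  0  0  0  0  0  0  0  0
 F  0  1  1  1  1  1  1  1  1
 W  0  1  2  2  2  2  2  2  2
 W  0  1  2  2  2  2  3  3  3
 E  0  1  2  2  2  2  3  3  4
 E  0  1  2  2  2  2  3  3  4
 N  0  1  2  2  3  3  3  3  4
 V  0  1  2  2  3  4  4  4  4
 E  0  1  2  2  3  4  4  4  5
 W  0  1  2  2  3  4  5  5  5
dp[9][8] = 5. One LCS (by backtracking along matches): FWWVE.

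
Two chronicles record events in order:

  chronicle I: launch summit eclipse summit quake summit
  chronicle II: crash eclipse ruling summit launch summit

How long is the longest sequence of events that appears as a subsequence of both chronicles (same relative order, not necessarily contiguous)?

3

Taking eclipse (chronicle I #3, chronicle II #2); then summit (chronicle I #4, chronicle II #4); then summit (chronicle I #6, chronicle II #6) gives a common subsequence of length 3. dp[6][6] = 3 confirms this is the maximum.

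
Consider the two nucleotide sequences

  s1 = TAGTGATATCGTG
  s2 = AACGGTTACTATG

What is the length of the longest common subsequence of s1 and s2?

8

Match A (s1 #2, s2 #2), then G (s1 #3, s2 #5), then T (s1 #4, s2 #7), then A (s1 #6, s2 #8), then T (s1 #7, s2 #10), then A (s1 #8, s2 #11), then T (s1 #12, s2 #12), then G (s1 #13, s2 #13) — 8 bases in the same relative order in both. Since dp[13][13] = 8, nothing longer is possible.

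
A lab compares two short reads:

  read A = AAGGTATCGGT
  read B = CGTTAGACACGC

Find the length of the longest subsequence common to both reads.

5

Let dp[i][j] be the LCS length of the first i bases of read A and the first j bases of read B. dp[i][j] = dp[i-1][j-1]+1 when the i-th and j-th bases match, else max(dp[i-1][j], dp[i][j-1]).
    ·  C  G  T  T  A  G  A  C  A  C  G  C
 ·  0  0  0  0  0  0  0  0  0  0  0  0  0
 A  0  0  0  0  0  1  1  1  1  1  1  1  1
 A  0  0  0  0  0  1  1  2  2  2  2  2  2
 G  0  0  1  1  1  1  2  2  2  2  2  3  3
 G  0  0  1  1  1  1  2  2  2  2  2  3  3
 T  0  0  1  2  2  2  2  2  2  2  2  3  3
 A  0  0  1  2  2  3  3  3  3  3  3  3  3
 T  0  0  1  2  3  3  3  3  3  3  3  3  3
 C  0  1  1  2  3  3  3  3  4  4  4  4  4
 G  0  1  2  2  3  3  4  4  4  4  4  5  5
 G  0  1  2  2  3  3  4  4  4  4  4  5  5
 T  0  1  2  3  3  3  4  4  4  4  4  5  5
dp[11][12] = 5. One LCS (by backtracking along matches): AAACG.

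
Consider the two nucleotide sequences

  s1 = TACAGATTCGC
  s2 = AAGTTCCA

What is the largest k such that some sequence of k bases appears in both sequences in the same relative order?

Pick A [2,1], A [4,2], G [5,3], T [7,4], T [8,5], C [9,6], C [11,7]; all 7 bases appear in both, in order. dp[11][8] = 7 confirms this is the maximum.

7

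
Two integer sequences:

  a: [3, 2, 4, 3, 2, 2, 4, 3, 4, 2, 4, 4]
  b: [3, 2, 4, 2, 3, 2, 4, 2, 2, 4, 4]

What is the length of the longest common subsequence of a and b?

One common subsequence of length 9: 3 at a[1]=b[1]; then 2 at a[2]=b[2]; then 4 at a[3]=b[3]; then 3 at a[4]=b[5]; then 2 at a[5]=b[6]; then 2 at a[6]=b[8]; then 2 at a[10]=b[9]; then 4 at a[11]=b[10]; then 4 at a[12]=b[11], and the DP table's final entry dp[12][11] is also 9, so no common subsequence is longer.

9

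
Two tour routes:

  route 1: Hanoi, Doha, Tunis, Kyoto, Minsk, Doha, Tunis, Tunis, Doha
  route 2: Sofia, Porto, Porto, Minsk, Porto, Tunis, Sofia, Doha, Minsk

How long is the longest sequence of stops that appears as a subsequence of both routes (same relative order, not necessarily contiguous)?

3

Match Minsk (route 1 #5, route 2 #4) → Tunis (route 1 #7, route 2 #6) → Doha (route 1 #9, route 2 #8) — 3 stops in the same relative order in both. dp[9][9] = 3 confirms this is the maximum.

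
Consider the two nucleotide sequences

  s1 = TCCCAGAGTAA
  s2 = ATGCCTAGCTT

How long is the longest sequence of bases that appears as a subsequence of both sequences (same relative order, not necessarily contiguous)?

Taking T [1,2], then C [2,4], then C [3,5], then A [5,7], then G [6,8], then T [9,11] gives a common subsequence of length 6. Since dp[11][11] = 6, nothing longer is possible.

6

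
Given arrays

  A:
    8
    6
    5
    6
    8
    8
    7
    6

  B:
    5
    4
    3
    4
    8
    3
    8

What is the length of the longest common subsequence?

Pick 5 [3,1], 8 [5,5], 8 [6,7]; all 3 values appear in both, in order. Since dp[8][7] = 3, nothing longer is possible.

3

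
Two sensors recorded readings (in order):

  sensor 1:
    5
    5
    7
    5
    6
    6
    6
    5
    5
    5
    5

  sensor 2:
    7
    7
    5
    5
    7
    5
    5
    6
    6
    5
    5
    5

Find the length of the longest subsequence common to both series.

Match 5 (sensor 1 #1, sensor 2 #3), 5 (sensor 1 #2, sensor 2 #4), 7 (sensor 1 #3, sensor 2 #5), 5 (sensor 1 #4, sensor 2 #7), 6 (sensor 1 #6, sensor 2 #8), 6 (sensor 1 #7, sensor 2 #9), 5 (sensor 1 #9, sensor 2 #10), 5 (sensor 1 #10, sensor 2 #11), 5 (sensor 1 #11, sensor 2 #12) — 9 values in the same relative order in both. dp[11][12] = 9 confirms this is the maximum.

9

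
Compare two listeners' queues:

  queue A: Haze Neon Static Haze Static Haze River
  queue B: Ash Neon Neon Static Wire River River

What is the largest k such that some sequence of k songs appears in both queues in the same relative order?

3

Taking Neon at queue A[2]=queue B[3], Static at queue A[3]=queue B[4], River at queue A[7]=queue B[7] gives a common subsequence of length 3. dp[7][7] = 3 confirms this is the maximum.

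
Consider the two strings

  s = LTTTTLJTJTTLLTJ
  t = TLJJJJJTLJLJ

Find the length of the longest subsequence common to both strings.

Pick T [5,1], L [6,2], J [7,6], J [9,7], T [11,8], L [12,9], L [13,11], J [15,12]; all 8 characters appear in both, in order, and the DP table's final entry dp[15][12] is also 8, so no common subsequence is longer.

8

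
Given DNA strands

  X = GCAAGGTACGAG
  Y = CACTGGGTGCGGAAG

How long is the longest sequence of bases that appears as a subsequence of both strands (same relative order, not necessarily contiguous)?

9

Match C (X #2, Y #1); then A (X #3, Y #2); then G (X #5, Y #6); then G (X #6, Y #7); then T (X #7, Y #8); then C (X #9, Y #10); then G (X #10, Y #12); then A (X #11, Y #14); then G (X #12, Y #15) — 9 bases in the same relative order in both, and the DP table's final entry dp[12][15] is also 9, so no common subsequence is longer.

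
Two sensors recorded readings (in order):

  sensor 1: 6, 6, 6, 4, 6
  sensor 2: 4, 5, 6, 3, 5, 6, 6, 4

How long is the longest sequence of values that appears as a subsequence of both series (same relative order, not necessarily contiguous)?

4

One common subsequence of length 4: 6 (sensor 1 #1, sensor 2 #3), then 6 (sensor 1 #2, sensor 2 #6), then 6 (sensor 1 #3, sensor 2 #7), then 4 (sensor 1 #4, sensor 2 #8). dp[5][8] = 4 confirms this is the maximum.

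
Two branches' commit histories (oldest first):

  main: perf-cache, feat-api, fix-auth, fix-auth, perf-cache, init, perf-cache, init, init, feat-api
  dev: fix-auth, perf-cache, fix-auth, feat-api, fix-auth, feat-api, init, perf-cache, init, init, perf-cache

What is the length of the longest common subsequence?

7

Pick perf-cache [1,2], feat-api [2,4], fix-auth [3,5], init [6,7], perf-cache [7,8], init [8,9], init [9,10]; all 7 commits appear in both, in order. dp[10][11] = 7 confirms this is the maximum.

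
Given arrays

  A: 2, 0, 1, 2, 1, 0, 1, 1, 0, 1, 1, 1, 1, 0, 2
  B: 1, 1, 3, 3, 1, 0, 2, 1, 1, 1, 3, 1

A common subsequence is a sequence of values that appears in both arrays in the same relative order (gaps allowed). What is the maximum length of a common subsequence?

Pick 1 at A[3]=B[1]; then 1 at A[5]=B[2]; then 1 at A[8]=B[5]; then 0 at A[9]=B[6]; then 1 at A[10]=B[8]; then 1 at A[11]=B[9]; then 1 at A[12]=B[10]; then 1 at A[13]=B[12]; all 8 values appear in both, in order. dp[15][12] = 8 confirms this is the maximum.

8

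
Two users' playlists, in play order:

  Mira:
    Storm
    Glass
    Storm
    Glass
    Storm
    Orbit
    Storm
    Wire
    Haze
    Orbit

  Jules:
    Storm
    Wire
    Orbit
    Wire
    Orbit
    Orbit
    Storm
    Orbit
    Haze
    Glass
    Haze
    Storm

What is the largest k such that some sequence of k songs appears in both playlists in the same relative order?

4

One common subsequence of length 4: Storm [1,1]; then Storm [3,7]; then Glass [4,10]; then Storm [7,12]. dp[10][12] = 4 confirms this is the maximum.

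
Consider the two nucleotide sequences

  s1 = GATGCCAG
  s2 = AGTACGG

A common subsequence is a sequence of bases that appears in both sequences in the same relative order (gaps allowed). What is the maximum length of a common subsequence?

Match G at s1[1]=s2[2], then A at s1[2]=s2[4], then G at s1[4]=s2[6], then G at s1[8]=s2[7] — 4 bases in the same relative order in both. Since dp[8][7] = 4, nothing longer is possible.

4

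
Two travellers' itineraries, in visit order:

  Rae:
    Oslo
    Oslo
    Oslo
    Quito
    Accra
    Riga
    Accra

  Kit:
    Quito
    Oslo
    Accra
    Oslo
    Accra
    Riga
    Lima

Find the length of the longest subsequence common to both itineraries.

4

Taking Oslo (Rae #1, Kit #2), then Oslo (Rae #3, Kit #4), then Accra (Rae #5, Kit #5), then Riga (Rae #6, Kit #6) gives a common subsequence of length 4. dp[7][7] = 4 confirms this is the maximum.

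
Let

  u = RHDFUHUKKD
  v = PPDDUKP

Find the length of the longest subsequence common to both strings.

3

One common subsequence of length 3: D [3,4], U [7,5], K [8,6]. dp[10][7] = 3 confirms this is the maximum.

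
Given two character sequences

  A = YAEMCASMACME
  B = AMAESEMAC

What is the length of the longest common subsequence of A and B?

Let dp[i][j] be the LCS length of the first i characters of A and the first j characters of B. dp[i][j] = dp[i-1][j-1]+1 when the i-th and j-th characters match, else max(dp[i-1][j], dp[i][j-1]).
    ·  A  M  A  E  S  E  M  A  C
 ·  0  0  0  0  0  0  0  0  0  0
 Y  0  0  0  0  0  0  0  0  0  0
 A  0  1  1  1  1  1  1  1  1  1
 E  0  1  1  1  2  2  2  2  2  2
 M  0  1  2  2  2  2  2  3  3  3
 C  0  1  2  2  2  2  2  3  3  4
 A  0  1  2  3  3  3  3  3  4  4
 S  0  1  2  3  3  4  4  4  4  4
 M  0  1  2  3  3  4  4  5  5  5
 A  0  1  2  3  3  4  4  5  6  6
 C  0  1  2  3  3  4  4  5  6  7
 M  0  1  2  3  3  4  4  5  6  7
 E  0  1  2  3  4  4  5  5  6  7
dp[12][9] = 7. One LCS (by backtracking along matches): AMASMAC.

7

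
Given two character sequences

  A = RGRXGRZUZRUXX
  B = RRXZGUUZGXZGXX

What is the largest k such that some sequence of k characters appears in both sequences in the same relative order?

Pick R (A #1, B #1), R (A #3, B #2), X (A #4, B #3), G (A #5, B #5), Z (A #7, B #8), Z (A #9, B #11), X (A #12, B #13), X (A #13, B #14); all 8 characters appear in both, in order. The LCS DP gives dp[13][14] = 8, so this is optimal.

8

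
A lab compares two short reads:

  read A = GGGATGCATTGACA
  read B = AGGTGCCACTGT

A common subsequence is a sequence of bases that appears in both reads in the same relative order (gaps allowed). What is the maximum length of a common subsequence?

8

Pick G (read A #2, read B #2) → G (read A #3, read B #3) → T (read A #5, read B #4) → G (read A #6, read B #5) → C (read A #7, read B #7) → A (read A #8, read B #8) → T (read A #9, read B #10) → T (read A #10, read B #12); all 8 bases appear in both, in order, and the DP table's final entry dp[14][12] is also 8, so no common subsequence is longer.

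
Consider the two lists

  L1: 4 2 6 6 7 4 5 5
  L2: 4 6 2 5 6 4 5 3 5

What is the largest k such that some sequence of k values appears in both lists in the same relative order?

Let dp[i][j] be the LCS length of the first i values of L1 and the first j values of L2. dp[i][j] = dp[i-1][j-1]+1 when the i-th and j-th values match, else max(dp[i-1][j], dp[i][j-1]).
    ·  4  6  2  5  6  4  5  3  5
 ·  0  0  0  0  0  0  0  0  0  0
 4  0  1  1  1  1  1  1  1  1  1
 2  0  1  1  2  2  2  2  2  2  2
 6  0  1  2  2  2  3  3  3  3  3
 6  0  1  2  2  2  3  3  3  3  3
 7  0  1  2  2  2  3  3  3  3  3
 4  0  1  2  2  2  3  4  4  4  4
 5  0  1  2  2  3  3  4  5  5  5
 5  0  1  2  2  3  3  4  5  5  6
dp[8][9] = 6. One LCS (by backtracking along matches): 4, 2, 6, 4, 5, 5.

6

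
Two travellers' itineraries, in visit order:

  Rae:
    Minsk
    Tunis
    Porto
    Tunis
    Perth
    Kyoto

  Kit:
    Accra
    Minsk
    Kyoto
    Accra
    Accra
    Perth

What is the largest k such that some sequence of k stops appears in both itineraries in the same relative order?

Pick Minsk at Rae[1]=Kit[2]; then Perth at Rae[5]=Kit[6]; all 2 stops appear in both, in order. The LCS DP gives dp[6][6] = 2, so this is optimal.

2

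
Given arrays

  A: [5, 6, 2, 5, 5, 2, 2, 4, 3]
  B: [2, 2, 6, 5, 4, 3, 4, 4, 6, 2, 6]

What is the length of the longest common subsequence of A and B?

4

Let dp[i][j] be the LCS length of the first i values of A and the first j values of B. dp[i][j] = dp[i-1][j-1]+1 when the i-th and j-th values match, else max(dp[i-1][j], dp[i][j-1]).
    ·  2  2  6  5  4  3  4  4  6  2  6
 ·  0  0  0  0  0  0  0  0  0  0  0  0
 5  0  0  0  0  1  1  1  1  1  1  1  1
 6  0  0  0  1  1  1  1  1  1  2  2  2
 2  0  1  1  1  1  1  1  1  1  2  3  3
 5  0  1  1  1  2  2  2  2  2  2  3  3
 5  0  1  1  1  2  2  2  2  2  2  3  3
 2  0  1  2  2  2  2  2  2  2  2  3  3
 2  0  1  2  2  2  2  2  2  2  2  3  3
 4  0  1  2  2  2  3  3  3  3  3  3  3
 3  0  1  2  2  2  3  4  4  4  4  4  4
dp[9][11] = 4. One LCS (by backtracking along matches): 6, 5, 4, 3.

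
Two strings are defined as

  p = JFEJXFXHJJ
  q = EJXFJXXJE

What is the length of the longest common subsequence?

Pick J at p[1]=q[2], then F at p[2]=q[4], then J at p[4]=q[5], then X at p[5]=q[6], then X at p[7]=q[7], then J at p[9]=q[8]; all 6 characters appear in both, in order. Since dp[10][9] = 6, nothing longer is possible.

6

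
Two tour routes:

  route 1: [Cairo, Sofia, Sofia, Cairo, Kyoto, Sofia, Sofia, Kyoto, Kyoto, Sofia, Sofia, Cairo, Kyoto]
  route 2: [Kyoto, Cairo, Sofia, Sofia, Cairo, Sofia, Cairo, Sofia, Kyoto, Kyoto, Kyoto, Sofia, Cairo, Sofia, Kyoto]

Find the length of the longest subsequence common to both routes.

Match Cairo at route 1[1]=route 2[2] → Sofia at route 1[2]=route 2[3] → Sofia at route 1[3]=route 2[4] → Cairo at route 1[4]=route 2[5] → Sofia at route 1[6]=route 2[6] → Sofia at route 1[7]=route 2[8] → Kyoto at route 1[8]=route 2[10] → Kyoto at route 1[9]=route 2[11] → Sofia at route 1[10]=route 2[12] → Sofia at route 1[11]=route 2[14] → Kyoto at route 1[13]=route 2[15] — 11 stops in the same relative order in both, and the DP table's final entry dp[13][15] is also 11, so no common subsequence is longer.

11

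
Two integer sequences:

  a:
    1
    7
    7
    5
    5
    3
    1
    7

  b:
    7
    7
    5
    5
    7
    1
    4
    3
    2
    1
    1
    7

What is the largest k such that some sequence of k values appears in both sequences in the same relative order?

Match 7 at a[2]=b[1], 7 at a[3]=b[2], 5 at a[4]=b[3], 5 at a[5]=b[4], 3 at a[6]=b[8], 1 at a[7]=b[11], 7 at a[8]=b[12] — 7 values in the same relative order in both. The LCS DP gives dp[8][12] = 7, so this is optimal.

7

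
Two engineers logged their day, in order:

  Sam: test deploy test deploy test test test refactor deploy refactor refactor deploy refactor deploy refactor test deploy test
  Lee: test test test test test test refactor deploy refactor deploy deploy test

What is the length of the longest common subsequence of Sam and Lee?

11

Match test at Sam[1]=Lee[2] → test at Sam[3]=Lee[3] → test at Sam[5]=Lee[4] → test at Sam[6]=Lee[5] → test at Sam[7]=Lee[6] → refactor at Sam[11]=Lee[7] → deploy at Sam[12]=Lee[8] → refactor at Sam[13]=Lee[9] → deploy at Sam[14]=Lee[10] → deploy at Sam[17]=Lee[11] → test at Sam[18]=Lee[12] — 11 tasks in the same relative order in both. The LCS DP gives dp[18][12] = 11, so this is optimal.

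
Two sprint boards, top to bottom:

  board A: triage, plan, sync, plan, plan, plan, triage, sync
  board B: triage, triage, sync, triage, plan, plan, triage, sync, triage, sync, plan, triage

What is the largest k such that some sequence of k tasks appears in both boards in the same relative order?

One common subsequence of length 6: triage [1,2] → sync [3,3] → plan [4,5] → plan [5,6] → plan [6,11] → triage [7,12]. The LCS DP gives dp[8][12] = 6, so this is optimal.

6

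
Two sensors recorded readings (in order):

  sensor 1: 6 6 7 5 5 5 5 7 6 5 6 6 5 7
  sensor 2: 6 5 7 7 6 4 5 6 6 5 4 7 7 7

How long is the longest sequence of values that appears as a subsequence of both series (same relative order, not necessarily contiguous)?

Pick 6 at sensor 1[1]=sensor 2[1], then 7 at sensor 1[3]=sensor 2[3], then 7 at sensor 1[8]=sensor 2[4], then 6 at sensor 1[9]=sensor 2[5], then 5 at sensor 1[10]=sensor 2[7], then 6 at sensor 1[11]=sensor 2[8], then 6 at sensor 1[12]=sensor 2[9], then 5 at sensor 1[13]=sensor 2[10], then 7 at sensor 1[14]=sensor 2[14]; all 9 values appear in both, in order, and the DP table's final entry dp[14][14] is also 9, so no common subsequence is longer.

9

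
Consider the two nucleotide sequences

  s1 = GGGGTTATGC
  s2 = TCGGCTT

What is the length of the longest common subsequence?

Let dp[i][j] be the LCS length of the first i bases of s1 and the first j bases of s2. dp[i][j] = dp[i-1][j-1]+1 when the i-th and j-th bases match, else max(dp[i-1][j], dp[i][j-1]).
    ·  T  C  G  G  C  T  T
 ·  0  0  0  0  0  0  0  0
 G  0  0  0  1  1  1  1  1
 G  0  0  0  1  2  2  2  2
 G  0  0  0  1  2  2  2  2
 G  0  0  0  1  2  2  2  2
 T  0  1  1  1  2  2  3  3
 T  0  1  1  1  2  2  3  4
 A  0  1  1  1  2  2  3  4
 T  0  1  1  1  2  2  3  4
 G  0  1  1  2  2  2  3  4
 C  0  1  2  2  2  3  3  4
dp[10][7] = 4. One LCS (by backtracking along matches): GGTT.

4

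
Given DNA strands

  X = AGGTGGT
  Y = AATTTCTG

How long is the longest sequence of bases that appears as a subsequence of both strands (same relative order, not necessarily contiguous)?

Match A [1,2], then T [4,7], then G [6,8] — 3 bases in the same relative order in both. dp[7][8] = 3 confirms this is the maximum.

3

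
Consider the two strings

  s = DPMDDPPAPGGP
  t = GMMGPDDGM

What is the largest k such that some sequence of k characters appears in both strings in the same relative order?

Pick P at s[2]=t[5], then D at s[4]=t[6], then D at s[5]=t[7], then G at s[10]=t[8]; all 4 characters appear in both, in order. dp[12][9] = 4 confirms this is the maximum.

4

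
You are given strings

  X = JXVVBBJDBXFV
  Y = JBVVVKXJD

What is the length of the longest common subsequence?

5

One common subsequence of length 5: J (X #1, Y #1); then V (X #3, Y #4); then V (X #4, Y #5); then J (X #7, Y #8); then D (X #8, Y #9). Since dp[12][9] = 5, nothing longer is possible.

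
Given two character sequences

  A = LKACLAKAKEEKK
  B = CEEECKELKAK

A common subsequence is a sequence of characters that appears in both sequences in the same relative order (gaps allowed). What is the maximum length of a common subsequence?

5

Let dp[i][j] be the LCS length of the first i characters of A and the first j characters of B. dp[i][j] = dp[i-1][j-1]+1 when the i-th and j-th characters match, else max(dp[i-1][j], dp[i][j-1]).
    ·  C  E  E  E  C  K  E  L  K  A  K
 ·  0  0  0  0  0  0  0  0  0  0  0  0
 L  0  0  0  0  0  0  0  0  1  1  1  1
 K  0  0  0  0  0  0  1  1  1  2  2  2
 A  0  0  0  0  0  0  1  1  1  2  3  3
 C  0  1  1  1  1  1  1  1  1  2  3  3
 L  0  1  1  1  1  1  1  1  2  2  3  3
 A  0  1  1  1  1  1  1  1  2  2  3  3
 K  0  1  1  1  1  1  2  2  2  3  3  4
 A  0  1  1  1  1  1  2  2  2  3  4  4
 K  0  1  1  1  1  1  2  2  2  3  4  5
 E  0  1  2  2  2  2  2  3  3  3  4  5
 E  0  1  2  3  3  3  3  3  3  3  4  5
 K  0  1  2  3  3  3  4  4  4  4  4  5
 K  0  1  2  3  3  3  4  4  4  5  5  5
dp[13][11] = 5. One LCS (by backtracking along matches): KLKAK.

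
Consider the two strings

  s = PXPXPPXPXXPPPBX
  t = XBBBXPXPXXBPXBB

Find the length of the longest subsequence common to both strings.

Match X (s #2, t #1); then X (s #4, t #5); then P (s #6, t #6); then X (s #7, t #7); then P (s #8, t #8); then X (s #9, t #9); then X (s #10, t #10); then P (s #11, t #12); then B (s #14, t #15) — 9 characters in the same relative order in both, and the DP table's final entry dp[15][15] is also 9, so no common subsequence is longer.

9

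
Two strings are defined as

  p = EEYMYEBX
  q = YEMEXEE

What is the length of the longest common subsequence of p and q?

Pick E [2,2], then M [4,3], then E [6,4], then X [8,5]; all 4 characters appear in both, in order. The LCS DP gives dp[8][7] = 4, so this is optimal.

4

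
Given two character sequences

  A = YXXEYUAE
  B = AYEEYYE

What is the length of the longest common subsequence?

Let dp[i][j] be the LCS length of the first i characters of A and the first j characters of B. dp[i][j] = dp[i-1][j-1]+1 when the i-th and j-th characters match, else max(dp[i-1][j], dp[i][j-1]).
    ·  A  Y  E  E  Y  Y  E
 ·  0  0  0  0  0  0  0  0
 Y  0  0  1  1  1  1  1  1
 X  0  0  1  1  1  1  1  1
 X  0  0  1  1  1  1  1  1
 E  0  0  1  2  2  2  2  2
 Y  0  0  1  2  2  3  3  3
 U  0  0  1  2  2  3  3  3
 A  0  1  1  2  2  3  3  3
 E  0  1  1  2  3  3  3  4
dp[8][7] = 4. One LCS (by backtracking along matches): YEYE.

4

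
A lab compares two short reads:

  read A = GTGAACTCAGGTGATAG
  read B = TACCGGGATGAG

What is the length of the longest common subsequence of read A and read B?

11

One common subsequence of length 11: T at read A[2]=read B[1] → A at read A[5]=read B[2] → C at read A[6]=read B[3] → C at read A[8]=read B[4] → G at read A[10]=read B[5] → G at read A[11]=read B[6] → G at read A[13]=read B[7] → A at read A[14]=read B[8] → T at read A[15]=read B[9] → A at read A[16]=read B[11] → G at read A[17]=read B[12]. dp[17][12] = 11 confirms this is the maximum.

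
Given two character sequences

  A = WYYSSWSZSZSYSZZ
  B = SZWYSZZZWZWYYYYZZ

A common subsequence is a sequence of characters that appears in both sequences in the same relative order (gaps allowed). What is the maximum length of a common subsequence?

Match W [1,3] → Y [3,4] → S [4,5] → W [6,9] → Z [8,10] → Y [12,15] → Z [14,16] → Z [15,17] — 8 characters in the same relative order in both, and the DP table's final entry dp[15][17] is also 8, so no common subsequence is longer.

8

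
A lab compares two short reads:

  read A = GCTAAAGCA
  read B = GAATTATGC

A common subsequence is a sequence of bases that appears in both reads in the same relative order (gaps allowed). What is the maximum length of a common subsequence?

6

Let dp[i][j] be the LCS length of the first i bases of read A and the first j bases of read B. dp[i][j] = dp[i-1][j-1]+1 when the i-th and j-th bases match, else max(dp[i-1][j], dp[i][j-1]).
    ·  G  A  A  T  T  A  T  G  C
 ·  0  0  0  0  0  0  0  0  0  0
 G  0  1  1  1  1  1  1  1  1  1
 C  0  1  1  1  1  1  1  1  1  2
 T  0  1  1  1  2  2  2  2  2  2
 A  0  1  2  2  2  2  3  3  3  3
 A  0  1  2  3  3  3  3  3  3  3
 A  0  1  2  3  3  3  4  4  4  4
 G  0  1  2  3  3  3  4  4  5  5
 C  0  1  2  3  3  3  4  4  5  6
 A  0  1  2  3  3  3  4  4  5  6
dp[9][9] = 6. One LCS (by backtracking along matches): GAAAGC.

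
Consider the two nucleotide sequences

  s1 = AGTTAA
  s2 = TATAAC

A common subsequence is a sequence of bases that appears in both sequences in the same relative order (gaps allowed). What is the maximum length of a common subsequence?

Match A [1,2]; then T [4,3]; then A [5,4]; then A [6,5] — 4 bases in the same relative order in both. Since dp[6][6] = 4, nothing longer is possible.

4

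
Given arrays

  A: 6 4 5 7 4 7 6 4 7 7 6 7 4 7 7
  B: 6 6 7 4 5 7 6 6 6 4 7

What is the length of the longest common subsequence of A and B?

Taking 6 (A #1, B #2) → 4 (A #2, B #4) → 5 (A #3, B #5) → 7 (A #4, B #6) → 6 (A #7, B #8) → 6 (A #11, B #9) → 4 (A #13, B #10) → 7 (A #15, B #11) gives a common subsequence of length 8. The LCS DP gives dp[15][11] = 8, so this is optimal.

8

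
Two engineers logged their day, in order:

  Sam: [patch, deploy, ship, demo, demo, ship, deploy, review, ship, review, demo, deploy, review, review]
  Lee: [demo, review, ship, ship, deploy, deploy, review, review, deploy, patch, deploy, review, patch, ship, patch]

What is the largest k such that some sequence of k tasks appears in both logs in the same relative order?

7

Pick ship [3,3], ship [6,4], deploy [7,6], review [8,7], review [10,8], deploy [12,11], review [13,12]; all 7 tasks appear in both, in order. The LCS DP gives dp[14][15] = 7, so this is optimal.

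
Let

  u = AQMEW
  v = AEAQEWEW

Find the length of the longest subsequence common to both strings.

Taking A at u[1]=v[3]; then Q at u[2]=v[4]; then E at u[4]=v[7]; then W at u[5]=v[8] gives a common subsequence of length 4. Since dp[5][8] = 4, nothing longer is possible.

4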